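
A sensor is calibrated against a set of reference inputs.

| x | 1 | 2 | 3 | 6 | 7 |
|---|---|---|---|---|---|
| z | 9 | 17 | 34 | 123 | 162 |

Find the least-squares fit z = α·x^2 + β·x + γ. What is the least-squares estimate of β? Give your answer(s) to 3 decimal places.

β = 0.393

Normal-equation sums: Σx^2·x^2 = 3795, Σx^2·x = 595, Σx^2 = 99, Σx·x = 99, Σx = 19, Σ1 = 5.
Moment sums: Σx^2·z = 12749, Σx·z = 2017, Σz = 345.
AᵀA·[α, β, γ]ᵀ = Aᵀz becomes [[3795, 595, 99]; [595, 99, 19]; [99, 19, 5]]·[α, β, γ]ᵀ = [12749, 2017, 345]ᵀ.
Inverting the 3×3 Gram matrix, [α, β, γ]ᵀ = [89/28, 11/28, 32/7]ᵀ.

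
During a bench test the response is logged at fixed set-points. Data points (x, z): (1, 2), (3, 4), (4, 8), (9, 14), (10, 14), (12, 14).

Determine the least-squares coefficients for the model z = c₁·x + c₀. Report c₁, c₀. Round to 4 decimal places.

Normal-equation sums: Σx·x = 351, Σx = 39, Σ1 = 6.
And Σx·z = 480, Σz = 56.
Determinant 351·6 − 39² = 585.
c₁ = (480·6 − 39·56)/585 = 232/195; c₀ = (351·56 − 39·480)/585 = 8/5.

c₁ = 1.1897, c₀ = 1.6000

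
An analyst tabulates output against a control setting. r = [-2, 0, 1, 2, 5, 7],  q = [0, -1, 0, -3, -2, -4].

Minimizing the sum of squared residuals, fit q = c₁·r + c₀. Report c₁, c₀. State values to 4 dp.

c₁ = -0.4073, c₀ = -0.7842

The normal equations are: 83·c₁ + 13·c₀ = -44;  13·c₁ + 6·c₀ = -10.
(Σr·r = 83, Σr = 13, Σ1 = 6, Σr·q = -44, Σq = -10.)
det = 83·6 − 13² = 329.
c₁ = ((-44)·6 − 13·(-10))/329 = -134/329; c₀ = (83·(-10) − 13·(-44))/329 = -258/329.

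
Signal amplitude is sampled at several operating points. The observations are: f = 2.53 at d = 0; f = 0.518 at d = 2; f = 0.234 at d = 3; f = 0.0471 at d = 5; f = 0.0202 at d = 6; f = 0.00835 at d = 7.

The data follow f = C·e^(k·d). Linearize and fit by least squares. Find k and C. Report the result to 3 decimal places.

k = -0.813, C = 2.617

Taking logs, ln f = k·d + ln C, so regress ln f on d.
XᵀX = [[123.0000, 23.0000]; [23.0000, 6]], rhs = [-77.8612, -12.9250]ᵀ  (here Σd = 23.0000, Σ(d)² = 123.0000, Σln f = -12.9250, Σd·ln f = -77.8612).
Slope k = (n·Σd·ln f − Σd·Σln f)/(n·Σ(d)² − (Σd)²) = (6·-77.8612 − 23.0000·-12.9250)/209.0000 = -0.81288; ln C = (Σln f − k·Σd)/n = 0.96185, so C = exp(0.96185) = 2.61653.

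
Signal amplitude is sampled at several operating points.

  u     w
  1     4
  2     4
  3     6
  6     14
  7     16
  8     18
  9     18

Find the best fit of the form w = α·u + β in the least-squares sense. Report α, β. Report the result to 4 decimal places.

α = 2.0485, β = 0.8932

With design matrix M, MᵀM = [[244, 36]; [36, 7]] and Mᵀw = [532, 80]ᵀ.
Determinant 244·7 − 36² = 412.
α = (532·7 − 36·80)/412 = 211/103; β = (244·80 − 36·532)/412 = 92/103.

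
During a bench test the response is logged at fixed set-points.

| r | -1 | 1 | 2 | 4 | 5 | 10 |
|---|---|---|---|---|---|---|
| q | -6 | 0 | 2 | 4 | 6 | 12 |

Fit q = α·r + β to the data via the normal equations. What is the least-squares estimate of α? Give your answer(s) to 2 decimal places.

Normal-equation sums: Σr·r = 147, Σr = 21, Σ1 = 6.
Right-hand side: Σr·q = 176, Σq = 18.
Normal equations: [[147, 21]; [21, 6]]·[α, β]ᵀ = [176, 18]ᵀ.
det = 147·6 − 21² = 441.
α = (176·6 − 21·18)/441 = 226/147; β = (147·18 − 21·176)/441 = -50/21.

α = 1.54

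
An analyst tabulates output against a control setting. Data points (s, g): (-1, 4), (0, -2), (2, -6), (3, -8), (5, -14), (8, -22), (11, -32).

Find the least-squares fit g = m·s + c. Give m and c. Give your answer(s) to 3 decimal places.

The normal equations are: 224·m + 28·c = -638;  28·m + 7·c = -80.
(Σs·s = 224, Σs = 28, Σ1 = 7, Σs·g = -638, Σg = -80.)
Eliminating c: 7·(row 1) − 28·(row 2) gives 784·m = 7·(-638) − 28·(-80) = -2226, so m = -159/56.
Then c = ((-80) − 28·(-159/56))/7 = -1/14.

m = -2.839, c = -0.071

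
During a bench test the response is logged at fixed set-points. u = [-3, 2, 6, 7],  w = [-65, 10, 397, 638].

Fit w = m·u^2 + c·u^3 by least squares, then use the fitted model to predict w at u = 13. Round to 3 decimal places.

ŵ = 4256.009

The normal equations are: 3794·m + 24372·c = 45009;  24372·m + 165098·c = 306421.
det = 3794·165098 − 24372² = 32387428.
m = (45009·165098 − 24372·306421)/32387428 = -18598365/16193714; c = (3794·306421 − 24372·45009)/32387428 = 32800963/16193714.
At u = 13: ŵ = (-18598365/16193714)·(169) + (32800963/16193714)·(2197) = 34460296013/8096857.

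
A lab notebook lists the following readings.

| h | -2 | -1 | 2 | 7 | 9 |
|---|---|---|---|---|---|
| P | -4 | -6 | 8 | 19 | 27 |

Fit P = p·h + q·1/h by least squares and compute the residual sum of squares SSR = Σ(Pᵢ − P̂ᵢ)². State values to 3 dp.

SSR = 12.980

The normal equations are: 139·p + 5·q = 406;  5·p + (12167/7938)·q = 124/7.
Determinant 139·(12167/7938) − 5² = 1492763/7938.
p = (406·(12167/7938) − 5·(124/7))/(1492763/7938) = 4236722/1492763; q = (139·(124/7) − 5·406)/(1492763/7938) = 3431484/1492763.
Residuals: 4218134/1492763, -1288372/1492763, 1752918/1492763, -1784769/1492763, 1792827/1492763; SSR = 19376758/1492763.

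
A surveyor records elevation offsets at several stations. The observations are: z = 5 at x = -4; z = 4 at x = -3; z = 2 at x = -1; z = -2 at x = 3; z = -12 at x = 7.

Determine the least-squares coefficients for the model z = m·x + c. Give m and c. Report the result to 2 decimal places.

Compute the Gram sums: Σx·x = 84, Σx = 2, Σ1 = 5.
For Aᵀz: Σx·z = -124, Σz = -3.
Determinant 84·5 − 2² = 416.
m = ((-124)·5 − 2·(-3))/416 = -307/208; c = (84·(-3) − 2·(-124))/416 = -1/104.

m = -1.48, c = -0.01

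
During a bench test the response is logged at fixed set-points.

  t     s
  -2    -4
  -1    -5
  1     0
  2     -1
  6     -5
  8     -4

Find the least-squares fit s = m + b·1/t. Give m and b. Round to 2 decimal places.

m = -3.28, b = 2.41

Forming MᵀM = [[6, 7/24]; [7/24, 1465/576]] and Mᵀs = [-19, 31/6]ᵀ gives MᵀM·[m, b]ᵀ = Mᵀs.
det = 6·(1465/576) − (7/24)² = 8741/576.
m = ((-19)·(1465/576) − (7/24)·(31/6))/(8741/576) = -28703/8741; b = (6·(31/6) − (7/24)·(-19))/(8741/576) = 21048/8741.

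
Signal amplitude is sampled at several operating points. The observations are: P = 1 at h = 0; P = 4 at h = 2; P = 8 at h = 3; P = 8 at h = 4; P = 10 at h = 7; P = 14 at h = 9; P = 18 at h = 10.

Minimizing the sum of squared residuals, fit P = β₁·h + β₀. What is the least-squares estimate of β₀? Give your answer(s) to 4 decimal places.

Forming MᵀM = [[259, 35]; [35, 7]] and MᵀP = [440, 63]ᵀ gives MᵀM·[β₁, β₀]ᵀ = MᵀP.
Eliminating β₀: 7·(row 1) − 35·(row 2) gives 588·β₁ = 7·440 − 35·63 = 875, so β₁ = 125/84.
Then β₀ = (63 − 35·(125/84))/7 = 131/84.

β₀ = 1.5595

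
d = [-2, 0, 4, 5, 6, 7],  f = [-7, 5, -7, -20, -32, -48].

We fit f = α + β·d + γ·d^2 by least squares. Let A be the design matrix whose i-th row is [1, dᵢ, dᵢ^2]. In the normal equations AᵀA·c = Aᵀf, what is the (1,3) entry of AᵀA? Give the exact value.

Row 1 ↔ basis 1, column 3 ↔ basis d^2, so (AᵀA)_{1,3} = Σᵢ d^2 = (1)·(4) + (1)·(0) + (1)·(16) + (1)·(25) + (1)·(36) + (1)·(49) = 130.

130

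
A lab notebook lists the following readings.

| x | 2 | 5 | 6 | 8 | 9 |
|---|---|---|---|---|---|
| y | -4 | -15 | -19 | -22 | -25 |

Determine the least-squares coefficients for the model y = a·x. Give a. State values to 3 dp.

Sums needed: Σx·x = 210.
For Mᵀy: Σx·y = -598.
So MᵀM·[a]ᵀ = Mᵀy: [[210]]·[a]ᵀ = [-598]ᵀ.
Hence a = -598 / 210 ≈ -2.84762.

a = -2.848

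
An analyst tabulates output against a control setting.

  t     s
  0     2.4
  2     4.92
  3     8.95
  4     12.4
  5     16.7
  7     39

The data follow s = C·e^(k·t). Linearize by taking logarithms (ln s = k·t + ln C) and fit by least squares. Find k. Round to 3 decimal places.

k = 0.398

With ln sᵢ as the transformed response and tᵢ as the regressor:
Over the data: Σt = 21.0000, Σ(t)² = 103.0000, Σln s = 13.6571, Σt·ln s = 59.5543.
Normal system: [[103.0000, 21.0000]; [21.0000, 6]]·[k, ln C]ᵀ = [59.5543, 13.6571]ᵀ.
Slope k = (n·Σt·ln s − Σt·Σln s)/(n·Σ(t)² − (Σt)²) = (6·59.5543 − 21.0000·13.6571)/177.0000 = 0.39846; ln C = (Σln s − k·Σt)/n = 0.88158.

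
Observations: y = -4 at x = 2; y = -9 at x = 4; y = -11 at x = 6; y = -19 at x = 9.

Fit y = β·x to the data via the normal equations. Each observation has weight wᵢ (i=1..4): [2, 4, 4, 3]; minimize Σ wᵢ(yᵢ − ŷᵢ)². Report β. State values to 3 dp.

Normal-equation sums: Σwᵢ·x·x = 459.
For AᵀWy: Σwᵢ·x·y = -937.
β = (-937)/459 = -2.04139.

β = -2.041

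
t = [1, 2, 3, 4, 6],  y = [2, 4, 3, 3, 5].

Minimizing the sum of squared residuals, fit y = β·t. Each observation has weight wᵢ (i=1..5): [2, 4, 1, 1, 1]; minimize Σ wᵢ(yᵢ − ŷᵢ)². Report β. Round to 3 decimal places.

Entries of XᵀWX: Σwᵢ·t·t = 79.
And Σwᵢ·t·y = 87.
Normal equations: [[79]]·[β]ᵀ = [87]ᵀ.
β = 87/79 = 1.10127.

β = 1.101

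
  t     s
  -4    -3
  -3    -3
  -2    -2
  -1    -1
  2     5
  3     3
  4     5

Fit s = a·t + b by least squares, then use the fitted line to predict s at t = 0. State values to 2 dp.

ŝ = 0.73

AᵀA·[a, b]ᵀ = Aᵀs reads: 59·a + (-1)·b = 65;  (-1)·a + 7·b = 4.
det = 59·7 − (-1)² = 412.
a = (65·7 − (-1)·4)/412 = 459/412; b = (59·4 − (-1)·65)/412 = 301/412.
At t = 0: ŝ = (459/412)·(0) + (301/412)·(1) = 301/412.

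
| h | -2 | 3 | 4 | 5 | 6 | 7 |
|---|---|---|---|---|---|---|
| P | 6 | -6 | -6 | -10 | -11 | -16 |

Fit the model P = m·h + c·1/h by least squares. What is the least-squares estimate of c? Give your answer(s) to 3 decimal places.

MᵀM·[m, c]ᵀ = MᵀP reads: 139·m + 6·c = -282;  6·m + (90281/176400)·c = -265/21.
(Σh·h = 139, Σh·1/h = 6, Σ1/h·1/h = 90281/176400, Σh·P = -282, Σ1/h·P = -265/21.)
Eliminating c: (90281/176400)·(row 1) − 6·(row 2) gives (6198659/176400)·m = (90281/176400)·(-282) − 6·(-265/21) = -2017207/29400, so m = -12103242/6198659.
Then c = ((-265/21) − 6·(-12103242/6198659))/(90281/176400) = -10945200/6198659.

c = -1.766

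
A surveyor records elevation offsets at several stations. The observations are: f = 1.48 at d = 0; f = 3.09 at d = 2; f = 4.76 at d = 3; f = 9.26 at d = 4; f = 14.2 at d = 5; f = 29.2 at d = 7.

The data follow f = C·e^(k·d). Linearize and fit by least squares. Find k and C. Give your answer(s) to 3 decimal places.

k = 0.443, C = 1.405

Linearized form: ln f = k·d + ln C. From the 6 transformed points,
Σd = 21.0000, Σ(d)² = 103.0000, Σln f = 11.3336, Σd·ln f = 52.7253.
Equations: 103.0000·k + 21.0000·ln C = 52.7253;  21.0000·k + 6·ln C = 11.3336.
Slope k = (n·Σd·ln f − Σd·Σln f)/(n·Σ(d)² − (Σd)²) = (6·52.7253 − 21.0000·11.3336)/177.0000 = 0.44264; ln C = (Σln f − k·Σd)/n = 0.33970, so C = exp(0.33970) = 1.40453.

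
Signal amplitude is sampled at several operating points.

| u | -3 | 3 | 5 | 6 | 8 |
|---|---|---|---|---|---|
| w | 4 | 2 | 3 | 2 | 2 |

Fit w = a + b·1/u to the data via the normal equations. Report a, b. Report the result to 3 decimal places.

The normal equations are: 5·a + (59/120)·b = 13;  (59/120)·a + (489/1600)·b = 31/60.
Determinant 5·(489/1600) − (59/120)² = 4631/3600.
a = (13·(489/1600) − (59/120)·(31/60))/(4631/3600) = 53555/18524; b = (5·(31/60) − (59/120)·13)/(4631/3600) = -13710/4631.

a = 2.891, b = -2.960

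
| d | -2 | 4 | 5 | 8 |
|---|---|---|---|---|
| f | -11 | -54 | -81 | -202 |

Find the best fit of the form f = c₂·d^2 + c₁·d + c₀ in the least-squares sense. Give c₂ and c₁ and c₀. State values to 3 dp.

Normal-equation sums: Σd^2·d^2 = 4993, Σd^2·d = 693, Σd^2 = 109, Σd·d = 109, Σd = 15, Σ1 = 4.
And Σd^2·f = -15861, Σd·f = -2215, Σf = -348.
Row-reducing yields c₂ = -12962/4317, c₁ = -1542/1439, c₀ = -5017/4317.

c₂ = -3.003, c₁ = -1.072, c₀ = -1.162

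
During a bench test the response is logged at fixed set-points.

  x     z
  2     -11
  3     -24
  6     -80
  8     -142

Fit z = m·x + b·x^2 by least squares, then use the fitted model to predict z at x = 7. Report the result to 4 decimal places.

ẑ = -109.4373

Compute the Gram sums: Σx·x = 113, Σx·x^2 = 763, Σx^2·x^2 = 5489.
Moment sums: Σx·z = -1710, Σx^2·z = -12228.
So AᵀA·[m, b]ᵀ = Aᵀz: [[113, 763]; [763, 5489]]·[m, b]ᵀ = [-1710, -12228]ᵀ.
det = 113·5489 − 763² = 38088.
m = ((-1710)·5489 − 763·(-12228))/38088 = -9371/6348; b = (113·(-12228) − 763·(-1710))/38088 = -12839/6348.
At x = 7: ẑ = (-9371/6348)·(7) + (-12839/6348)·(49) = -173677/1587.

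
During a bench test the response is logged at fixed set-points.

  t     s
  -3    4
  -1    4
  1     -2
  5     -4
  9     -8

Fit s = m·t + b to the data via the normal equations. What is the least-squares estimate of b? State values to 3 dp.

Forming AᵀA = [[117, 11]; [11, 5]] and Aᵀs = [-110, -6]ᵀ gives AᵀA·[m, b]ᵀ = Aᵀs.
Eliminating b: 5·(row 1) − 11·(row 2) gives 464·m = 5·(-110) − 11·(-6) = -484, so m = -121/116.
Then b = ((-6) − 11·(-121/116))/5 = 127/116.

b = 1.095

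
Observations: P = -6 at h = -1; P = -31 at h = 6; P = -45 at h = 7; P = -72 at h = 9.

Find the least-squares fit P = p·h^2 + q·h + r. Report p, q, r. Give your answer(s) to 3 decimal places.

p = -0.970, q = 1.118, r = -3.872

Sums needed: Σh^2·h^2 = 10259, Σh^2·h = 1287, Σh^2 = 167, Σh·h = 167, Σh = 21, Σ1 = 4.
Moment sums: Σh^2·P = -9159, Σh·P = -1143, ΣP = -154.
Normal equations: [[10259, 1287, 167]; [1287, 167, 21]; [167, 21, 4]]·[p, q, r]ᵀ = [-9159, -1143, -154]ᵀ.
Solving the 3×3 system (Gaussian elimination) gives p = -35341/36436, q = 40719/36436, r = -70537/18218.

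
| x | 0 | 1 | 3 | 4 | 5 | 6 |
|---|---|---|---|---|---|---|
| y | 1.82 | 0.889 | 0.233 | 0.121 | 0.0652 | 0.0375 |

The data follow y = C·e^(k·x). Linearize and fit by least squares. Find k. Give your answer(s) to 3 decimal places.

k = -0.651

With ln yᵢ as the transformed response and xᵢ as the regressor:
XᵀX = [[87.0000, 19.0000]; [19.0000, 6]], rhs = [-46.2876, -9.1012]ᵀ  (here Σx = 19.0000, Σ(x)² = 87.0000, Σln y = -9.1012, Σx·ln y = -46.2876).
Slope k = (n·Σx·ln y − Σx·Σln y)/(n·Σ(x)² − (Σx)²) = (6·-46.2876 − 19.0000·-9.1012)/161.0000 = -0.65095; ln C = (Σln y − k·Σx)/n = 0.54447.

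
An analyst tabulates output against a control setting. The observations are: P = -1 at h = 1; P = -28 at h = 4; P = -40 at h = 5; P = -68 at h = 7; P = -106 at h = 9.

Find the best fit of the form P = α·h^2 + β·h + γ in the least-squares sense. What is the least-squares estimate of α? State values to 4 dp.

α = -0.8582

From the data, Σh^2·h^2 = 9844, Σh^2·h = 1262, Σh^2 = 172, Σh·h = 172, Σh = 26, Σ1 = 5.
Right-hand side: Σh^2·P = -13367, Σh·P = -1743, ΣP = -243.
AᵀA·[α, β, γ]ᵀ = AᵀP becomes [[9844, 1262, 172]; [1262, 172, 26]; [172, 26, 5]]·[α, β, γ]ᵀ = [-13367, -1743, -243]ᵀ.
Solving the 3×3 system (Gaussian elimination) gives α = -20149/23478, β = -104581/23478, γ = 15986/3913.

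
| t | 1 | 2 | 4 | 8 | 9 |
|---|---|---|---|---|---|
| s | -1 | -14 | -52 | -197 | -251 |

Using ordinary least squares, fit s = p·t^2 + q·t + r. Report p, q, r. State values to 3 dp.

p = -2.875, q = -2.227, r = 3.134

Compute the Gram sums: Σt^2·t^2 = 10930, Σt^2·t = 1314, Σt^2 = 166, Σt·t = 166, Σt = 24, Σ1 = 5.
Right-hand side: Σt^2·s = -33828, Σt·s = -4072, Σs = -515.
AᵀA·[p, q, r]ᵀ = Aᵀs becomes [[10930, 1314, 166]; [1314, 166, 24]; [166, 24, 5]]·[p, q, r]ᵀ = [-33828, -4072, -515]ᵀ.
Row-reducing yields p = -27955/9724, q = -21655/9724, r = 15239/4862.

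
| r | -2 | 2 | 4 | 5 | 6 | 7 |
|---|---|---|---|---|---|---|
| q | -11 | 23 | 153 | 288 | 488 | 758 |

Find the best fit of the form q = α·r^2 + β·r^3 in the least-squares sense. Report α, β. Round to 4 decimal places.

From the data, Σr^2·r^2 = 4610, Σr^2·r^3 = 28732, Σr^3·r^3 = 184154.
Moment sums: Σr^2·q = 64406, Σr^3·q = 411466.
Eliminating β: 184154·(row 1) − 28732·(row 2) gives 23422116·α = 184154·64406 − 28732·411466 = 38381412, so α = 3198451/1951843.
Then β = (411466 − 28732·(3198451/1951843))/184154 = 3862089/1951843.

α = 1.6387, β = 1.9787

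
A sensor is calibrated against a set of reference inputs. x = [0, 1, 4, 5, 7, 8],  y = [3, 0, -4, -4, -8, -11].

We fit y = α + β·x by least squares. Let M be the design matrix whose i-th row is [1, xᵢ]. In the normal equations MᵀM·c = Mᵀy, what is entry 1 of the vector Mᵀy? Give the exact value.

Entry 1 ↔ basis 1, so (Mᵀy)_{1} = Σᵢ yᵢ = (1)·(3) + (1)·(0) + (1)·(-4) + (1)·(-4) + (1)·(-8) + (1)·(-11) = -24.

-24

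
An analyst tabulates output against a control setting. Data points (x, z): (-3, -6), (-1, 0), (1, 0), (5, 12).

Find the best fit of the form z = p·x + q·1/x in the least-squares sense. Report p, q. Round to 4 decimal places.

From the data, Σx·x = 36, Σx·1/x = 4, Σ1/x·1/x = 484/225.
For Mᵀz: Σx·z = 78, Σ1/x·z = 22/5.
Δ = 36·(484/225) − 4² = 1536/25.
p = (78·(484/225) − 4·(22/5))/(1536/25) = 22/9; q = (36·(22/5) − 4·78)/(1536/25) = -5/2.

p = 2.4444, q = -2.5000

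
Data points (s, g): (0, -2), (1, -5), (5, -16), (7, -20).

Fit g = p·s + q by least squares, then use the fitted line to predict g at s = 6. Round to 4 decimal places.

ĝ = -17.9084

AᵀA·[p, q]ᵀ = Aᵀg reads: 75·p + 13·q = -225;  13·p + 4·q = -43.
Determinant 75·4 − 13² = 131.
p = ((-225)·4 − 13·(-43))/131 = -341/131; q = (75·(-43) − 13·(-225))/131 = -300/131.
At s = 6: ĝ = (-341/131)·(6) + (-300/131)·(1) = -2346/131.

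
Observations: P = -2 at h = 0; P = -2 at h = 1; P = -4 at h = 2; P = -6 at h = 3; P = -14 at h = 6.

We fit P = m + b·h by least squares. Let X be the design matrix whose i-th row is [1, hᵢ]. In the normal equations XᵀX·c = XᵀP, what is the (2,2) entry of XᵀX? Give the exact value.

50

Row 2 ↔ basis h, column 2 ↔ basis h, so (XᵀX)_{2,2} = Σᵢ (h)·(h) = (0)·(0) + (1)·(1) + (2)·(2) + (3)·(3) + (6)·(6) = 50.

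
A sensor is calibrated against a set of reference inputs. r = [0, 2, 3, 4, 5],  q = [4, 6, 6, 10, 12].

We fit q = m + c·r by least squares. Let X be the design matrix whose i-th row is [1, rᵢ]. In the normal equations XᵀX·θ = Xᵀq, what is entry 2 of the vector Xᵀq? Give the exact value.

Entry 2 ↔ basis r, so (Xᵀq)_{2} = Σᵢ (r)·qᵢ = (0)·(4) + (2)·(6) + (3)·(6) + (4)·(10) + (5)·(12) = 130.

130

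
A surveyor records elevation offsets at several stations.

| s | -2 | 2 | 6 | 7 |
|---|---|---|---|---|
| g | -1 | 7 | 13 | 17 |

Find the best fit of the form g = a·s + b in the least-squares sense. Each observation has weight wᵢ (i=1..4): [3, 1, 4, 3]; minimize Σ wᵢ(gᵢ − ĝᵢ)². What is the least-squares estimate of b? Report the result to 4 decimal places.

b = 2.7123

Sums needed: Σwᵢ·s·s = 307, Σwᵢ·s = 41, Σwᵢ·1 = 11.
For AᵀWg: Σwᵢ·s·g = 689, Σwᵢ·g = 107.
AᵀWA·[a, b]ᵀ = AᵀWg becomes [[307, 41]; [41, 11]]·[a, b]ᵀ = [689, 107]ᵀ.
det = 307·11 − 41² = 1696.
a = (689·11 − 41·107)/1696 = 399/212; b = (307·107 − 41·689)/1696 = 575/212.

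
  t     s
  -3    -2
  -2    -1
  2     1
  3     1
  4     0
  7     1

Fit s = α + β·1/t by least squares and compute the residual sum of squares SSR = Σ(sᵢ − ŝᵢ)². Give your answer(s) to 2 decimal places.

XᵀX·[α, β]ᵀ = Xᵀs reads: 6·α + (11/28)·β = 0;  (11/28)·α + (5681/7056)·β = 15/7.
(Σ1 = 6, Σ1/t = 11/28, Σ1/t·1/t = 5681/7056, Σs = 0, Σ1/t·s = 15/7.)
Eliminating β: (5681/7056)·(row 1) − (11/28)·(row 2) gives (10999/2352)·α = (5681/7056)·0 − (11/28)·(15/7) = -165/196, so α = -1980/10999.
Then β = ((15/7) − (11/28)·(-1980/10999))/(5681/7056) = 30240/10999.
Residuals: -9938/10999, 6101/10999, -2141/10999, 2899/10999, -5580/10999, 8659/10999; SSR = 23192/10999.

SSR = 2.11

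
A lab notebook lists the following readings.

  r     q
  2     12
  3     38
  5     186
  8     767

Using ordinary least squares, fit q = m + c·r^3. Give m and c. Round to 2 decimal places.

Compute the Gram sums: Σ1 = 4, Σr^3 = 672, Σr^3·r^3 = 278562.
And Σq = 1003, Σr^3·q = 417076.
Normal equations: [[4, 672]; [672, 278562]]·[m, c]ᵀ = [1003, 417076]ᵀ.
det = 4·278562 − 672² = 662664.
m = (1003·278562 − 672·417076)/662664 = -146231/110444; c = (4·417076 − 672·1003)/662664 = 124286/82833.

m = -1.32, c = 1.50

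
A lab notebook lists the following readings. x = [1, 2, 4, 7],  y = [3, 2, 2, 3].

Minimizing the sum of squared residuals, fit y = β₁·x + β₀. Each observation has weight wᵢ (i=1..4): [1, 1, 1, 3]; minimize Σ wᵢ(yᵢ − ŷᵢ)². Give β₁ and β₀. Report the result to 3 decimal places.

β₁ = 0.089, β₀ = 2.250

Forming AᵀWA = [[168, 28]; [28, 6]] and AᵀWy = [78, 16]ᵀ gives AᵀWA·[β₁, β₀]ᵀ = AᵀWy.
Eliminating β₀: 6·(row 1) − 28·(row 2) gives 224·β₁ = 6·78 − 28·16 = 20, so β₁ = 5/56.
Then β₀ = (16 − 28·(5/56))/6 = 9/4.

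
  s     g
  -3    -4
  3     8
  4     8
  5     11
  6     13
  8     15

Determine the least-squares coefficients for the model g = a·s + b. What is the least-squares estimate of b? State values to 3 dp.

Normal-equation sums: Σs·s = 159, Σs = 23, Σ1 = 6.
And Σs·g = 321, Σg = 51.
Δ = 159·6 − 23² = 425.
a = (321·6 − 23·51)/425 = 753/425; b = (159·51 − 23·321)/425 = 726/425.

b = 1.708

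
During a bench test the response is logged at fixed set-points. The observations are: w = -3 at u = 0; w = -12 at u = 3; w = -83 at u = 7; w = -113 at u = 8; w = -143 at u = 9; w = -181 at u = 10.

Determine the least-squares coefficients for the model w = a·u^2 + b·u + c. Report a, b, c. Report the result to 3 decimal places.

Sums needed: Σu^2·u^2 = 23139, Σu^2·u = 2611, Σu^2 = 303, Σu·u = 303, Σu = 37, Σ1 = 6.
Right-hand side: Σu^2·w = -41090, Σu·w = -4618, Σw = -535.
Row-reducing yields a = -8863/4224, b = 409/128, c = -6145/2112.

a = -2.098, b = 3.195, c = -2.910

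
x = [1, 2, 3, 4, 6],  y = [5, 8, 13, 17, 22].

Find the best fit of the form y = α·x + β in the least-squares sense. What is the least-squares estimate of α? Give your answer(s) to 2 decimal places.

α = 3.51

Forming MᵀM = [[66, 16]; [16, 5]] and Mᵀy = [260, 65]ᵀ gives MᵀM·[α, β]ᵀ = Mᵀy.
Δ = 66·5 − 16² = 74.
α = (260·5 − 16·65)/74 = 130/37; β = (66·65 − 16·260)/74 = 65/37.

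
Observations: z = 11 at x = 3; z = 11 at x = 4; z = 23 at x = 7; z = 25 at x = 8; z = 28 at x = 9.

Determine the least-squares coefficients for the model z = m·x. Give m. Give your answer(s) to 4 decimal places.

m = 3.1507

Entries of AᵀA: Σx·x = 219.
For Aᵀz: Σx·z = 690.
So AᵀA·[m]ᵀ = Aᵀz: [[219]]·[m]ᵀ = [690]ᵀ.
Hence m = 690 / 219 ≈ 3.15068.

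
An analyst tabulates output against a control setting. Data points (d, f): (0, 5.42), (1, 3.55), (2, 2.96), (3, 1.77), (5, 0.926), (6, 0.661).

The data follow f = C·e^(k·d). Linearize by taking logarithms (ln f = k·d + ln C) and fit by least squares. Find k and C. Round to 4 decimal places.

k = -0.3502, C = 5.3623

Taking logs, ln f = k·d + ln C, so regress ln f on d.
Σd = 17.0000, Σ(d)² = 75.0000, Σln f = 4.1223, Σd·ln f = 2.2819.
Equations: 75.0000·k + 17.0000·ln C = 2.2819;  17.0000·k + 6·ln C = 4.1223.
Slope k = (n·Σd·ln f − Σd·Σln f)/(n·Σ(d)² − (Σd)²) = (6·2.2819 − 17.0000·4.1223)/161.0000 = -0.35024; ln C = (Σln f − k·Σd)/n = 1.67940, so C = exp(1.67940) = 5.36233.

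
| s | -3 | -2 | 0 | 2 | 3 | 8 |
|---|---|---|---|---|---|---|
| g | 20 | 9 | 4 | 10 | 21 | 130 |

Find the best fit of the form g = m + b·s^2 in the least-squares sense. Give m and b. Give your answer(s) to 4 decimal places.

m = 2.4609, b = 1.9915

Normal-equation sums: Σ1 = 6, Σs^2 = 90, Σs^2·s^2 = 4290.
Right-hand side: Σg = 194, Σs^2·g = 8765.
Normal equations: [[6, 90]; [90, 4290]]·[m, b]ᵀ = [194, 8765]ᵀ.
Eliminating b: 4290·(row 1) − 90·(row 2) gives 17640·m = 4290·194 − 90·8765 = 43410, so m = 1447/588.
Then b = (8765 − 90·(1447/588))/4290 = 1171/588.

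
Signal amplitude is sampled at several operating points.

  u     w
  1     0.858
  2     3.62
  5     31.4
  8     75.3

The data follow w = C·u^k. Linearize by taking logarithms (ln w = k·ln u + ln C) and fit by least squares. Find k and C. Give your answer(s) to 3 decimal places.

Linearized form: ln w = k·ln u + ln C. From the 4 transformed points,
Over the data: Σln u = 4.3820, Σ(ln u)² = 7.3948, Σln w = 8.9016, Σln u·ln w = 15.4254.
Normal system: [[7.3948, 4.3820]; [4.3820, 4]]·[k, ln C]ᵀ = [15.4254, 8.9016]ᵀ.
Slope k = (n·Σln u·ln w − Σln u·Σln w)/(n·Σ(ln u)² − (Σln u)²) = (4·15.4254 − 4.3820·8.9016)/10.3771 = 2.18698; ln C = (Σln w − k·Σln u)/n = -0.17044, so C = exp(-0.17044) = 0.84329.

k = 2.187, C = 0.843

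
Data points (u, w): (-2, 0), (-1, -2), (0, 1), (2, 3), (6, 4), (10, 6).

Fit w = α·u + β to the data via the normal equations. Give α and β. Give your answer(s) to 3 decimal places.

α = 0.577, β = 0.558

Entries of MᵀM: Σu·u = 145, Σu = 15, Σ1 = 6.
Right-hand side: Σu·w = 92, Σw = 12.
Normal equations: [[145, 15]; [15, 6]]·[α, β]ᵀ = [92, 12]ᵀ.
Δ = 145·6 − 15² = 645.
α = (92·6 − 15·12)/645 = 124/215; β = (145·12 − 15·92)/645 = 24/43.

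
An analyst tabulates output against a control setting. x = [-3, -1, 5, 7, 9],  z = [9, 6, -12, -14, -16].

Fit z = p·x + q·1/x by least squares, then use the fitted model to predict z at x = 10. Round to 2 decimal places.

ẑ = -19.31

Normal-equation sums: Σx·x = 165, Σx·1/x = 5, Σ1/x·1/x = 117469/99225.
Right-hand side: Σx·z = -335, Σ1/x·z = -683/45.
Eliminating q: (117469/99225)·(row 1) − 5·(row 2) gives (1126784/6615)·p = (117469/99225)·(-335) − 5·(-683/45) = -6364408/19845, so p = -795551/422544.
Then q = ((-683/45) − 5·(-795551/422544))/(117469/99225) = -685755/140848.
At x = 10: ẑ = (-795551/422544)·(10) + (-685755/140848)·(1/10) = -16322473/845088.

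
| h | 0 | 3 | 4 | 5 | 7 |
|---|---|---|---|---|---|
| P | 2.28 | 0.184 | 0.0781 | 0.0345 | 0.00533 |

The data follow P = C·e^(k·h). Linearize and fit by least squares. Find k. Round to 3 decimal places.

Taking logs, ln P = k·h + ln C, so regress ln P on h.
AᵀA = [[99.0000, 19.0000]; [19.0000, 5]], rhs = [-68.7523, -12.0196]ᵀ  (here Σh = 19.0000, Σ(h)² = 99.0000, Σln P = -12.0196, Σh·ln P = -68.7523).
Solving (det = 134.0000): k = -0.86111, ln C = 0.86831.

k = -0.861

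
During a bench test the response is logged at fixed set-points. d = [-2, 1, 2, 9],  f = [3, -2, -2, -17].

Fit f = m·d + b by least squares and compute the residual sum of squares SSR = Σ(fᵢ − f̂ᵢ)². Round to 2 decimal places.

Sums needed: Σd·d = 90, Σd = 10, Σ1 = 4.
And Σd·f = -165, Σf = -18.
Normal equations: [[90, 10]; [10, 4]]·[m, b]ᵀ = [-165, -18]ᵀ.
Δ = 90·4 − 10² = 260.
m = ((-165)·4 − 10·(-18))/260 = -24/13; b = (90·(-18) − 10·(-165))/260 = 3/26.
Residuals: -21/26, -7/26, 41/26, -1/2; SSR = 45/13.

SSR = 3.46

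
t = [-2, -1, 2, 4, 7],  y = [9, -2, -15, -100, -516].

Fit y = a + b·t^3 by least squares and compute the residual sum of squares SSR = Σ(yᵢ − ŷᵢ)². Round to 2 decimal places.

SSR = 1.21

Compute the Gram sums: Σ1 = 5, Σt^3 = 406, Σt^3·t^3 = 121874.
For Mᵀy: Σy = -624, Σt^3·y = -183578.
Normal equations: [[5, 406]; [406, 121874]]·[a, b]ᵀ = [-624, -183578]ᵀ.
Δ = 5·121874 − 406² = 444534.
a = ((-624)·121874 − 406·(-183578))/444534 = -758354/222267; b = (5·(-183578) − 406·(-624))/444534 = -332273/222267.
Residuals: 100573/222267, -6151/74089, 27511/74089, -4718/5169, 38221/222267; SSR = 269432/222267.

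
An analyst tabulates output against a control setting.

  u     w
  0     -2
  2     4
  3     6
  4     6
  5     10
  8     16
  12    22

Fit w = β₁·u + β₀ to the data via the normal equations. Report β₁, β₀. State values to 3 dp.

β₁ = 1.971, β₀ = -0.714

Sums needed: Σu·u = 262, Σu = 34, Σ1 = 7.
Moment sums: Σu·w = 492, Σw = 62.
MᵀM·[β₁, β₀]ᵀ = Mᵀw becomes [[262, 34]; [34, 7]]·[β₁, β₀]ᵀ = [492, 62]ᵀ.
det = 262·7 − 34² = 678.
β₁ = (492·7 − 34·62)/678 = 668/339; β₀ = (262·62 − 34·492)/678 = -242/339.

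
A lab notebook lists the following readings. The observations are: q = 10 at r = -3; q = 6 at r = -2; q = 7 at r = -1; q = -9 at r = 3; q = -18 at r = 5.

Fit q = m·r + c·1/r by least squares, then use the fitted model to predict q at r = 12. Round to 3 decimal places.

q̂ = -38.391

The normal system AᵀA·[m, c]ᵀ = Aᵀq is [[48, 5]; [5, 1361/900]]·[m, c]ᵀ = [-166, -299/15]ᵀ.
Eliminating c: (1361/900)·(row 1) − 5·(row 2) gives (3569/75)·m = (1361/900)·(-166) − 5·(-299/15) = -68113/450, so m = -68113/21414.
Then c = ((-299/15) − 5·(-68113/21414))/(1361/900) = -9510/3569.
At r = 12: q̂ = (-68113/21414)·(12) + (-9510/3569)·(1/12) = -274037/7138.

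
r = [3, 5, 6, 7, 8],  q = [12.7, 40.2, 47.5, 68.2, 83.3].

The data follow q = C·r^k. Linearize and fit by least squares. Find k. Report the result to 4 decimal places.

Linearized form: ln q = k·ln r + ln C. From the 5 transformed points,
XᵀX = [[15.1183, 8.5252]; [8.5252, 5]], rhs = [33.0675, 18.7411]ᵀ  (here Σln r = 8.5252, Σ(ln r)² = 15.1183, Σln q = 18.7411, Σln r·ln q = 33.0675).
Δ = 15.1183·5 − (8.5252)² = 2.9130; k = (33.0675·5 − 8.5252·18.7411)/2.9130 = 1.91095, ln C = (15.1183·18.7411 − 8.5252·33.0675)/2.9130 = 0.48998.

k = 1.9110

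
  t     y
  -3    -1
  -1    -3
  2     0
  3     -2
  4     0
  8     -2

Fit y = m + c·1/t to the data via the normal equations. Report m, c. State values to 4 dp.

m = -1.3030, c = 1.4537

The normal equations are: 6·m + (-1/8)·c = -8;  (-1/8)·m + (893/576)·c = 29/12.
(Σ1 = 6, Σ1/t = -1/8, Σ1/t·1/t = 893/576, Σy = -8, Σ1/t·y = 29/12.)
Eliminating c: (893/576)·(row 1) − (-1/8)·(row 2) gives (1783/192)·m = (893/576)·(-8) − (-1/8)·(29/12) = -3485/288, so m = -6970/5349.
Then c = ((29/12) − (-1/8)·(-6970/5349))/(893/576) = 2592/1783.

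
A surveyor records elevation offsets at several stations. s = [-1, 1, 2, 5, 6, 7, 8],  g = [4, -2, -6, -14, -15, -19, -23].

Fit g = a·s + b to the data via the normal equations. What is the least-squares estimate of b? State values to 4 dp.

Entries of AᵀA: Σs·s = 180, Σs = 28, Σ1 = 7.
Right-hand side: Σs·g = -495, Σg = -75.
Δ = 180·7 − 28² = 476.
a = ((-495)·7 − 28·(-75))/476 = -195/68; b = (180·(-75) − 28·(-495))/476 = 90/119.

b = 0.7563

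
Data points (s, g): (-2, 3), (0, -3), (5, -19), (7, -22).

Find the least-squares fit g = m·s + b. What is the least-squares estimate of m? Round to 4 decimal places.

m = -2.8774

The normal equations are: 78·m + 10·b = -255;  10·m + 4·b = -41.
Determinant 78·4 − 10² = 212.
m = ((-255)·4 − 10·(-41))/212 = -305/106; b = (78·(-41) − 10·(-255))/212 = -162/53.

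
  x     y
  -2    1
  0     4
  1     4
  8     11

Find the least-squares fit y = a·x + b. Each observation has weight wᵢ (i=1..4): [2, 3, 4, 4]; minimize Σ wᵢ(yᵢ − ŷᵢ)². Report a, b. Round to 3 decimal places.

a = 0.961, b = 3.327

Normal-equation sums: Σwᵢ·x·x = 268, Σwᵢ·x = 32, Σwᵢ·1 = 13.
And Σwᵢ·x·y = 364, Σwᵢ·y = 74.
AᵀWA·[a, b]ᵀ = AᵀWy becomes [[268, 32]; [32, 13]]·[a, b]ᵀ = [364, 74]ᵀ.
Eliminating b: 13·(row 1) − 32·(row 2) gives 2460·a = 13·364 − 32·74 = 2364, so a = 197/205.
Then b = (74 − 32·(197/205))/13 = 682/205.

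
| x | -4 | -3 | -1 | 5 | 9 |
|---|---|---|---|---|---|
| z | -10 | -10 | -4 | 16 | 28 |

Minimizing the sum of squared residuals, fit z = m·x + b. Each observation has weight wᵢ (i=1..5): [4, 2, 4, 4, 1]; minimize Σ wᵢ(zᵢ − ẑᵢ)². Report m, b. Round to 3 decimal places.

The normal equations are: 267·m + 3·b = 808;  3·m + 15·b = 16.
Eliminating b: 15·(row 1) − 3·(row 2) gives 3996·m = 15·808 − 3·16 = 12072, so m = 1006/333.
Then b = (16 − 3·(1006/333))/15 = 154/333.

m = 3.021, b = 0.462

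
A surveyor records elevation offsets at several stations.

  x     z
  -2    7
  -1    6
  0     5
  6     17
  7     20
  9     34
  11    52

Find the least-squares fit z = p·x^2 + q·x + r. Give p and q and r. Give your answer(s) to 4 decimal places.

Sums needed: Σx^2·x^2 = 24916, Σx^2·x = 2610, Σx^2 = 292, Σx·x = 292, Σx = 30, Σ1 = 7.
For Aᵀz: Σx^2·z = 10672, Σx·z = 1100, Σz = 141.
AᵀA·[p, q, r]ᵀ = Aᵀz becomes [[24916, 2610, 292]; [2610, 292, 30]; [292, 30, 7]]·[p, q, r]ᵀ = [10672, 1100, 141]ᵀ.
Solving the 3×3 system (Gaussian elimination) gives p = 191461/412329, q = -113640/137443, r = 1779911/412329.

p = 0.4643, q = -0.8268, r = 4.3167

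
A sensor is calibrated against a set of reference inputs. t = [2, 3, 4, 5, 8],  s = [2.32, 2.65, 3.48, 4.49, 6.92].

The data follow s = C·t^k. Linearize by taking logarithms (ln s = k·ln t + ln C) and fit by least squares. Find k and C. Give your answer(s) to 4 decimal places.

k = 0.8202, C = 1.1894

Let Y = ln s. Fitting Y = k·ln t + ln C by least squares:
AᵀA = [[10.5236, 6.8669]; [6.8669, 5]], rhs = [9.8224, 6.4994]ᵀ  (here Σln t = 6.8669, Σ(ln t)² = 10.5236, Σln s = 6.4994, Σln t·ln s = 9.8224).
Δ = 10.5236·5 − (6.8669)² = 5.4631; k = (9.8224·5 − 6.8669·6.4994)/5.4631 = 0.82019, ln C = (10.5236·6.4994 − 6.8669·9.8224)/5.4631 = 0.17345, so C = exp(0.17345) = 1.18940.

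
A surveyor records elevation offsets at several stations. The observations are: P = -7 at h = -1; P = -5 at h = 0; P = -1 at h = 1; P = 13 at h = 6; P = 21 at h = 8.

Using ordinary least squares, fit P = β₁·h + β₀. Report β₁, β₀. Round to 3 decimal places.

Compute the Gram sums: Σh·h = 102, Σh = 14, Σ1 = 5.
For AᵀP: Σh·P = 252, ΣP = 21.
Normal equations: [[102, 14]; [14, 5]]·[β₁, β₀]ᵀ = [252, 21]ᵀ.
Eliminating β₀: 5·(row 1) − 14·(row 2) gives 314·β₁ = 5·252 − 14·21 = 966, so β₁ = 483/157.
Then β₀ = (21 − 14·(483/157))/5 = -693/157.

β₁ = 3.076, β₀ = -4.414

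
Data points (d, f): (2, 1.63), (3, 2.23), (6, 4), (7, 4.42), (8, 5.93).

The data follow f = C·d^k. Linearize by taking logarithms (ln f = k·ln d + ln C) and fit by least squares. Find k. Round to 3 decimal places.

k = 0.877

Let Y = ln f. Fitting Y = k·ln d + ln C by least squares:
AᵀA = [[13.0084, 7.6089]; [7.6089, 5]], rhs = [10.2970, 5.9430]ᵀ  (here Σln d = 7.6089, Σ(ln d)² = 13.0084, Σln f = 5.9430, Σln d·ln f = 10.2970).
Δ = 13.0084·5 − (7.6089)² = 7.1473; k = (10.2970·5 − 7.6089·5.9430)/7.1473 = 0.87658, ln C = (13.0084·5.9430 − 7.6089·10.2970)/7.1473 = -0.14535.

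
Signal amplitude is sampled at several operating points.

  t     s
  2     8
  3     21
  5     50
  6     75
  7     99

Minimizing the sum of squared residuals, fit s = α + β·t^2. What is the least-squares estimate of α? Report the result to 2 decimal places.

The normal equations are: 5·α + 123·β = 253;  123·α + 4419·β = 9022.
(Σ1 = 5, Σt^2 = 123, Σt^2·t^2 = 4419, Σs = 253, Σt^2·s = 9022.)
Eliminating β: 4419·(row 1) − 123·(row 2) gives 6966·α = 4419·253 − 123·9022 = 8301, so α = 2767/2322.
Then β = (9022 − 123·(2767/2322))/4419 = 13991/6966.

α = 1.19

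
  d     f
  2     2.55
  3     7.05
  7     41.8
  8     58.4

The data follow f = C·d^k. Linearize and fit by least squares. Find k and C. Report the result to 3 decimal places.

k = 2.220, C = 0.574

Linearized form: ln f = k·ln d + ln C. From the 4 transformed points,
Σln d = 5.8171, Σ(ln d)² = 9.7980, Σln f = 10.6893, Σln d·ln f = 18.5161.
Equations: 9.7980·k + 5.8171·ln C = 18.5161;  5.8171·k + 4·ln C = 10.6893.
Slope k = (n·Σln d·ln f − Σln d·Σln f)/(n·Σ(ln d)² − (Σln d)²) = (4·18.5161 − 5.8171·10.6893)/5.3534 = 2.21978; ln C = (Σln f − k·Σln d)/n = -0.55584, so C = exp(-0.55584) = 0.57359.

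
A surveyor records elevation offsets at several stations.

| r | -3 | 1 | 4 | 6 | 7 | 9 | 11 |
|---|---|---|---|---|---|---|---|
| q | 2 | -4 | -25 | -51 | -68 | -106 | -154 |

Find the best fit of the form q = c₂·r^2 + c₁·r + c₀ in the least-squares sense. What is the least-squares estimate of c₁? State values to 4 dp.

Compute the Gram sums: Σr^2·r^2 = 25237, Σr^2·r = 2657, Σr^2 = 313, Σr·r = 313, Σr = 35, Σ1 = 7.
Moment sums: Σr^2·q = -32774, Σr·q = -3540, Σq = -406.
Row-reducing yields c₂ = -71680/69777, c₁ = -196295/69777, c₀ = 139529/69777.

c₁ = -2.8132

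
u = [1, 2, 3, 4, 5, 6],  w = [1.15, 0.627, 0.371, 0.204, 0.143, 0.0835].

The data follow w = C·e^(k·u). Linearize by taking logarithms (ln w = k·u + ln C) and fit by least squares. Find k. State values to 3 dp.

Taking logs, ln w = k·u + ln C, so regress ln w on u.
XᵀX = [[91.0000, 21.0000]; [21.0000, 6]], rhs = [-34.7491, -7.3361]ᵀ  (here Σu = 21.0000, Σ(u)² = 91.0000, Σln w = -7.3361, Σu·ln w = -34.7491).
Slope k = (n·Σu·ln w − Σu·Σln w)/(n·Σ(u)² − (Σu)²) = (6·-34.7491 − 21.0000·-7.3361)/105.0000 = -0.51845; ln C = (Σln w − k·Σu)/n = 0.59190.

k = -0.518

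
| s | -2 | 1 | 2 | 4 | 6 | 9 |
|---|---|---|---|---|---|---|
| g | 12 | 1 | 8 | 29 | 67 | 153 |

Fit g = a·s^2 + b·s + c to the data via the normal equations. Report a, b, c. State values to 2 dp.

a = 2.00, b = -1.11, c = 1.44

Normal-equation sums: Σs^2·s^2 = 8146, Σs^2·s = 1010, Σs^2 = 142, Σs·s = 142, Σs = 20, Σ1 = 6.
Right-hand side: Σs^2·g = 15350, Σs·g = 1888, Σg = 270.
AᵀA·[a, b, c]ᵀ = Aᵀg becomes [[8146, 1010, 142]; [1010, 142, 20]; [142, 20, 6]]·[a, b, c]ᵀ = [15350, 1888, 270]ᵀ.
Inverting the 3×3 Gram matrix, [a, b, c]ᵀ = [36190/18121, -20156/18121, 26135/18121]ᵀ.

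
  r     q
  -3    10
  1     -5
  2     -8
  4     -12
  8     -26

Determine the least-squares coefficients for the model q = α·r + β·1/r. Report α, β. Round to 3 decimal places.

α = -3.164, β = -1.921

Normal-equation sums: Σr·r = 94, Σr·1/r = 5, Σ1/r·1/r = 829/576.
Right-hand side: Σr·q = -307, Σ1/r·q = -223/12.
Eliminating β: (829/576)·(row 1) − 5·(row 2) gives (31763/288)·α = (829/576)·(-307) − 5·(-223/12) = -200983/576, so α = -200983/63526.
Then β = ((-223/12) − 5·(-200983/63526))/(829/576) = -61008/31763.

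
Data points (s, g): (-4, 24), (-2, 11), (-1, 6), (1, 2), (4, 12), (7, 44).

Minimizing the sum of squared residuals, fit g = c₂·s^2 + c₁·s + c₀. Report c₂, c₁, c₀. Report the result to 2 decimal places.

The normal equations are: 2931·c₂ + 335·c₁ + 87·c₀ = 2784;  335·c₂ + 87·c₁ + 5·c₀ = 234;  87·c₂ + 5·c₁ + 6·c₀ = 99.
(Σs^2·s^2 = 2931, Σs^2·s = 335, Σs^2 = 87, Σs·s = 87, Σs = 5, Σ1 = 6, Σs^2·g = 2784, Σs·g = 234, Σg = 99.)
Row-reducing yields c₂ = 367/354, c₁ = -1203/826, c₀ = 3322/1239.

c₂ = 1.04, c₁ = -1.46, c₀ = 2.68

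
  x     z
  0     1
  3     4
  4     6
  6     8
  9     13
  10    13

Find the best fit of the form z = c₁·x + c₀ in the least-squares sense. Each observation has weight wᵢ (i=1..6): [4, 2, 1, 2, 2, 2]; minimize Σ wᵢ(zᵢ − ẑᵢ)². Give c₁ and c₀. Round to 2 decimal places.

Forming MᵀWM = [[468, 60]; [60, 13]] and MᵀWz = [638, 86]ᵀ gives MᵀWM·[c₁, c₀]ᵀ = MᵀWz.
Determinant 468·13 − 60² = 2484.
c₁ = (638·13 − 60·86)/2484 = 1567/1242; c₀ = (468·86 − 60·638)/2484 = 164/207.

c₁ = 1.26, c₀ = 0.79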